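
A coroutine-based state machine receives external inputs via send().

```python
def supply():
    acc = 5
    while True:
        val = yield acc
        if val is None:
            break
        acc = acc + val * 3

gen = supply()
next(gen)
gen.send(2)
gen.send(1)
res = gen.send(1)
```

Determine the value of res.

Step 1: next() -> yield acc=5.
Step 2: send(2) -> val=2, acc = 5 + 2*3 = 11, yield 11.
Step 3: send(1) -> val=1, acc = 11 + 1*3 = 14, yield 14.
Step 4: send(1) -> val=1, acc = 14 + 1*3 = 17, yield 17.
Therefore res = 17.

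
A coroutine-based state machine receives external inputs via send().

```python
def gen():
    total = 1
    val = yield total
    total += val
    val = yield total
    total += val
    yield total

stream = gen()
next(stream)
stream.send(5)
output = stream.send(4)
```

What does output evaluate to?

Step 1: next() -> yield total=1.
Step 2: send(5) -> val=5, total = 1+5 = 6, yield 6.
Step 3: send(4) -> val=4, total = 6+4 = 10, yield 10.
Therefore output = 10.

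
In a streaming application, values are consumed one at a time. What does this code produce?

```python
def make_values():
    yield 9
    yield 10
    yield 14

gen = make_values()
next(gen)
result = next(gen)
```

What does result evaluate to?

Step 1: make_values() creates a generator.
Step 2: next(gen) yields 9 (consumed and discarded).
Step 3: next(gen) yields 10, assigned to result.
Therefore result = 10.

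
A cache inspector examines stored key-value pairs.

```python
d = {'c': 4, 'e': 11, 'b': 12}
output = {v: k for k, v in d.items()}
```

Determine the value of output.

Step 1: Invert dict (swap keys and values):
  'c': 4 -> 4: 'c'
  'e': 11 -> 11: 'e'
  'b': 12 -> 12: 'b'
Therefore output = {4: 'c', 11: 'e', 12: 'b'}.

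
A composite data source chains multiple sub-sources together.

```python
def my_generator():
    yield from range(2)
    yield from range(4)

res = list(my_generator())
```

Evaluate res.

Step 1: Trace yields in order:
  yield 0
  yield 1
  yield 0
  yield 1
  yield 2
  yield 3
Therefore res = [0, 1, 0, 1, 2, 3].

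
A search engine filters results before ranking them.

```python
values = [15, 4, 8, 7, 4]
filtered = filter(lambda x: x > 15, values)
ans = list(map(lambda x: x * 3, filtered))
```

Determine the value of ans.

Step 1: Filter values for elements > 15:
  15: removed
  4: removed
  8: removed
  7: removed
  4: removed
Step 2: Map x * 3 on filtered []:
Therefore ans = [].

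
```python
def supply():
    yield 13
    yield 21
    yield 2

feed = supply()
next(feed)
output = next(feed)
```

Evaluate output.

Step 1: supply() creates a generator.
Step 2: next(feed) yields 13 (consumed and discarded).
Step 3: next(feed) yields 21, assigned to output.
Therefore output = 21.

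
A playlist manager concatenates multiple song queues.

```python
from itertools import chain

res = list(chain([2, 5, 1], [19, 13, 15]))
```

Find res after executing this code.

Step 1: chain() concatenates iterables: [2, 5, 1] + [19, 13, 15].
Therefore res = [2, 5, 1, 19, 13, 15].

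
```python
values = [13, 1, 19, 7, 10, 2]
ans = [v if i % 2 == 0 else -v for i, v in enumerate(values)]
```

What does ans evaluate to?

Step 1: For each (i, v), keep v if i is even, negate if odd:
  i=0 (even): keep 13
  i=1 (odd): negate to -1
  i=2 (even): keep 19
  i=3 (odd): negate to -7
  i=4 (even): keep 10
  i=5 (odd): negate to -2
Therefore ans = [13, -1, 19, -7, 10, -2].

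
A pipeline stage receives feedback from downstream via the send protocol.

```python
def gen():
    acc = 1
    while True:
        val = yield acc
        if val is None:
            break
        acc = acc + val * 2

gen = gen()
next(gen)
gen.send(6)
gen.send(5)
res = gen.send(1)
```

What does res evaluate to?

Step 1: next() -> yield acc=1.
Step 2: send(6) -> val=6, acc = 1 + 6*2 = 13, yield 13.
Step 3: send(5) -> val=5, acc = 13 + 5*2 = 23, yield 23.
Step 4: send(1) -> val=1, acc = 23 + 1*2 = 25, yield 25.
Therefore res = 25.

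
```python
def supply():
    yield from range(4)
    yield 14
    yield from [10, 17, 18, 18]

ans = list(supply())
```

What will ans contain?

Step 1: Trace yields in order:
  yield 0
  yield 1
  yield 2
  yield 3
  yield 14
  yield 10
  yield 17
  yield 18
  yield 18
Therefore ans = [0, 1, 2, 3, 14, 10, 17, 18, 18].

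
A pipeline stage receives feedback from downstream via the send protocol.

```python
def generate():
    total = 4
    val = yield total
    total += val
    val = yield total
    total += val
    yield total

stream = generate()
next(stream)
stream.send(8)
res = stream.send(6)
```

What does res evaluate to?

Step 1: next() -> yield total=4.
Step 2: send(8) -> val=8, total = 4+8 = 12, yield 12.
Step 3: send(6) -> val=6, total = 12+6 = 18, yield 18.
Therefore res = 18.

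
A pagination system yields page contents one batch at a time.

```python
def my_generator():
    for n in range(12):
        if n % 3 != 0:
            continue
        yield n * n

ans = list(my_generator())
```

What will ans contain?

Step 1: Only yield n**2 when n is divisible by 3:
  n=0: 0 % 3 == 0, yield 0**2 = 0
  n=3: 3 % 3 == 0, yield 3**2 = 9
  n=6: 6 % 3 == 0, yield 6**2 = 36
  n=9: 9 % 3 == 0, yield 9**2 = 81
Therefore ans = [0, 9, 36, 81].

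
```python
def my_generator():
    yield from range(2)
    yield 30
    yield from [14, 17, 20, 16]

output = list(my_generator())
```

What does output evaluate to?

Step 1: Trace yields in order:
  yield 0
  yield 1
  yield 30
  yield 14
  yield 17
  yield 20
  yield 16
Therefore output = [0, 1, 30, 14, 17, 20, 16].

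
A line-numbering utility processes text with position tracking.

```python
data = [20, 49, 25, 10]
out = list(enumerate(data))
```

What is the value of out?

Step 1: enumerate pairs each element with its index:
  (0, 20)
  (1, 49)
  (2, 25)
  (3, 10)
Therefore out = [(0, 20), (1, 49), (2, 25), (3, 10)].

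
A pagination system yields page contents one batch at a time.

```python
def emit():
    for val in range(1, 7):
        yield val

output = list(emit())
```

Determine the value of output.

Step 1: The generator yields each value from range(1, 7).
Step 2: list() consumes all yields: [1, 2, 3, 4, 5, 6].
Therefore output = [1, 2, 3, 4, 5, 6].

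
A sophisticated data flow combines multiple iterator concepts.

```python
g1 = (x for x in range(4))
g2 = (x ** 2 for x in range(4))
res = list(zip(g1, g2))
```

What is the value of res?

Step 1: g1 produces [0, 1, 2, 3].
Step 2: g2 produces [0, 1, 4, 9].
Step 3: zip pairs them: [(0, 0), (1, 1), (2, 4), (3, 9)].
Therefore res = [(0, 0), (1, 1), (2, 4), (3, 9)].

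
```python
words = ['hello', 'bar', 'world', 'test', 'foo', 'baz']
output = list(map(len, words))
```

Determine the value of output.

Step 1: Map len() to each word:
  'hello' -> 5
  'bar' -> 3
  'world' -> 5
  'test' -> 4
  'foo' -> 3
  'baz' -> 3
Therefore output = [5, 3, 5, 4, 3, 3].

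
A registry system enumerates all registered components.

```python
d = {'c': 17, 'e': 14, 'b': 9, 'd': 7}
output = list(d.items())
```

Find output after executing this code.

Step 1: d.items() returns (key, value) pairs in insertion order.
Therefore output = [('c', 17), ('e', 14), ('b', 9), ('d', 7)].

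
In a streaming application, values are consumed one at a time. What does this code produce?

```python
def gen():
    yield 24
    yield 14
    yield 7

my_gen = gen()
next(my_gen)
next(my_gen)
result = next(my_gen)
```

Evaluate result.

Step 1: gen() creates a generator.
Step 2: next(my_gen) yields 24 (consumed and discarded).
Step 3: next(my_gen) yields 14 (consumed and discarded).
Step 4: next(my_gen) yields 7, assigned to result.
Therefore result = 7.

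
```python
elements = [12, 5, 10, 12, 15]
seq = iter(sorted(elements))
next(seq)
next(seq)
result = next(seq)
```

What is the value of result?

Step 1: sorted([12, 5, 10, 12, 15]) = [5, 10, 12, 12, 15].
Step 2: Create iterator and skip 2 elements.
Step 3: next() returns 12.
Therefore result = 12.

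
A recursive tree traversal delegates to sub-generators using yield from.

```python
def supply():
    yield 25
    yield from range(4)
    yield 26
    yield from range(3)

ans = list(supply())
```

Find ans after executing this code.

Step 1: Trace yields in order:
  yield 25
  yield 0
  yield 1
  yield 2
  yield 3
  yield 26
  yield 0
  yield 1
  yield 2
Therefore ans = [25, 0, 1, 2, 3, 26, 0, 1, 2].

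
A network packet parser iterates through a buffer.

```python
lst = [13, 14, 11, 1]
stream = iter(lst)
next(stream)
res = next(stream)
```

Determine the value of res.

Step 1: Create iterator over [13, 14, 11, 1].
Step 2: next() consumes 13.
Step 3: next() returns 14.
Therefore res = 14.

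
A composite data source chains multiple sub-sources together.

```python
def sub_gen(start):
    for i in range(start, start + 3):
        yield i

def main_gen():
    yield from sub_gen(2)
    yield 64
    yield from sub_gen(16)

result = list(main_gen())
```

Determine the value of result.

Step 1: main_gen() delegates to sub_gen(2):
  yield 2
  yield 3
  yield 4
Step 2: yield 64
Step 3: Delegates to sub_gen(16):
  yield 16
  yield 17
  yield 18
Therefore result = [2, 3, 4, 64, 16, 17, 18].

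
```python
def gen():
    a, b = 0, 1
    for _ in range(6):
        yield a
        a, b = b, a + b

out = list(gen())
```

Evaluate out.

Step 1: Fibonacci-like sequence starting with a=0, b=1:
  Iteration 1: yield a=0, then a,b = 1,1
  Iteration 2: yield a=1, then a,b = 1,2
  Iteration 3: yield a=1, then a,b = 2,3
  Iteration 4: yield a=2, then a,b = 3,5
  Iteration 5: yield a=3, then a,b = 5,8
  Iteration 6: yield a=5, then a,b = 8,13
Therefore out = [0, 1, 1, 2, 3, 5].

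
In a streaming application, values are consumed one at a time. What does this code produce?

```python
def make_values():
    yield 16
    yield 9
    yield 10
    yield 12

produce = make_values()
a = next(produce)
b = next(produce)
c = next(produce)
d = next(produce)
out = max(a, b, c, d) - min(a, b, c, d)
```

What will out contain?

Step 1: Create generator and consume all values:
  a = next(produce) = 16
  b = next(produce) = 9
  c = next(produce) = 10
  d = next(produce) = 12
Step 2: max = 16, min = 9, out = 16 - 9 = 7.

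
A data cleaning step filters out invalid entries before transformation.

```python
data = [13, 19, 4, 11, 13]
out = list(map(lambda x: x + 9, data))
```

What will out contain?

Step 1: Apply lambda x: x + 9 to each element:
  13 -> 22
  19 -> 28
  4 -> 13
  11 -> 20
  13 -> 22
Therefore out = [22, 28, 13, 20, 22].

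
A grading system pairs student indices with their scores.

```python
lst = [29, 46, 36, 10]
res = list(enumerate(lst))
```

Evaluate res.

Step 1: enumerate pairs each element with its index:
  (0, 29)
  (1, 46)
  (2, 36)
  (3, 10)
Therefore res = [(0, 29), (1, 46), (2, 36), (3, 10)].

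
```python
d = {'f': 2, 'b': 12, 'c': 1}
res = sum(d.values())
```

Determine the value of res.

Step 1: d.values() = [2, 12, 1].
Step 2: sum = 15.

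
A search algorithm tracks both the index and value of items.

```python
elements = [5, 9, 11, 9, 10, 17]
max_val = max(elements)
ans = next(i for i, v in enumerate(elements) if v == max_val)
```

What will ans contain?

Step 1: max([5, 9, 11, 9, 10, 17]) = 17.
Step 2: Find first index where value == 17:
  Index 0: 5 != 17
  Index 1: 9 != 17
  Index 2: 11 != 17
  Index 3: 9 != 17
  Index 4: 10 != 17
  Index 5: 17 == 17, found!
Therefore ans = 5.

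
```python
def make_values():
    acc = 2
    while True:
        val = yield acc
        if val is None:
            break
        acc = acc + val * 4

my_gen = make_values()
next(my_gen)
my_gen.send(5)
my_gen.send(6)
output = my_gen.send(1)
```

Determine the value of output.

Step 1: next() -> yield acc=2.
Step 2: send(5) -> val=5, acc = 2 + 5*4 = 22, yield 22.
Step 3: send(6) -> val=6, acc = 22 + 6*4 = 46, yield 46.
Step 4: send(1) -> val=1, acc = 46 + 1*4 = 50, yield 50.
Therefore output = 50.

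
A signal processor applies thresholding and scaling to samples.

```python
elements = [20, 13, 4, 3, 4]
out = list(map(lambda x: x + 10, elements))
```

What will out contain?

Step 1: Apply lambda x: x + 10 to each element:
  20 -> 30
  13 -> 23
  4 -> 14
  3 -> 13
  4 -> 14
Therefore out = [30, 23, 14, 13, 14].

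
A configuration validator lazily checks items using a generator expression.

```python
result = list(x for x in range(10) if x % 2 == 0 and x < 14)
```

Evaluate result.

Step 1: Filter range(10) where x % 2 == 0 and x < 14:
  x=0: both conditions met, included
  x=1: excluded (1 % 2 != 0)
  x=2: both conditions met, included
  x=3: excluded (3 % 2 != 0)
  x=4: both conditions met, included
  x=5: excluded (5 % 2 != 0)
  x=6: both conditions met, included
  x=7: excluded (7 % 2 != 0)
  x=8: both conditions met, included
  x=9: excluded (9 % 2 != 0)
Therefore result = [0, 2, 4, 6, 8].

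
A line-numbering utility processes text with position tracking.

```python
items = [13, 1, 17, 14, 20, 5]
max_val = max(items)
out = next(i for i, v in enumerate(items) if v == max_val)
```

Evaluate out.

Step 1: max([13, 1, 17, 14, 20, 5]) = 20.
Step 2: Find first index where value == 20:
  Index 0: 13 != 20
  Index 1: 1 != 20
  Index 2: 17 != 20
  Index 3: 14 != 20
  Index 4: 20 == 20, found!
Therefore out = 4.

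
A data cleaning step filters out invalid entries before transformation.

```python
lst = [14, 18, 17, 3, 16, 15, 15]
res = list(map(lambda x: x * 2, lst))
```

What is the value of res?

Step 1: Apply lambda x: x * 2 to each element:
  14 -> 28
  18 -> 36
  17 -> 34
  3 -> 6
  16 -> 32
  15 -> 30
  15 -> 30
Therefore res = [28, 36, 34, 6, 32, 30, 30].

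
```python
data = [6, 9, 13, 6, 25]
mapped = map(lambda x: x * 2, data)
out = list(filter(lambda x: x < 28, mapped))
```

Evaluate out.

Step 1: Map x * 2:
  6 -> 12
  9 -> 18
  13 -> 26
  6 -> 12
  25 -> 50
Step 2: Filter for < 28:
  12: kept
  18: kept
  26: kept
  12: kept
  50: removed
Therefore out = [12, 18, 26, 12].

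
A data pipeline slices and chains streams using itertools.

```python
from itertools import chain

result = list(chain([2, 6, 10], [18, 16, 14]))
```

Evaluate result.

Step 1: chain() concatenates iterables: [2, 6, 10] + [18, 16, 14].
Therefore result = [2, 6, 10, 18, 16, 14].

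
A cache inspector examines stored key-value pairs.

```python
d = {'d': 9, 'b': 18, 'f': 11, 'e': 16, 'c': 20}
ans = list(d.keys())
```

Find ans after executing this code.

Step 1: d.keys() returns the dictionary keys in insertion order.
Therefore ans = ['d', 'b', 'f', 'e', 'c'].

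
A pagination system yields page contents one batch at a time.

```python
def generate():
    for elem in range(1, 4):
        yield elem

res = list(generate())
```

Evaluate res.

Step 1: The generator yields each value from range(1, 4).
Step 2: list() consumes all yields: [1, 2, 3].
Therefore res = [1, 2, 3].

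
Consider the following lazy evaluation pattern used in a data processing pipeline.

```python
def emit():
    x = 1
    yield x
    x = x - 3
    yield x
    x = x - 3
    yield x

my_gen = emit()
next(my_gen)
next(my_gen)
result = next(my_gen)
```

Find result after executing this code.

Step 1: Trace through generator execution:
  Yield 1: x starts at 1, yield 1
  Yield 2: x = 1 - 3 = -2, yield -2
  Yield 3: x = -2 - 3 = -5, yield -5
Step 2: First next() gets 1, second next() gets the second value, third next() yields -5.
Therefore result = -5.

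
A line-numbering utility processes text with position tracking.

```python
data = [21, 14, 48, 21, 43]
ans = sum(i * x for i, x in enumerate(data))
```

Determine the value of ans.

Step 1: Compute i * x for each (i, x) in enumerate([21, 14, 48, 21, 43]):
  i=0, x=21: 0*21 = 0
  i=1, x=14: 1*14 = 14
  i=2, x=48: 2*48 = 96
  i=3, x=21: 3*21 = 63
  i=4, x=43: 4*43 = 172
Step 2: sum = 0 + 14 + 96 + 63 + 172 = 345.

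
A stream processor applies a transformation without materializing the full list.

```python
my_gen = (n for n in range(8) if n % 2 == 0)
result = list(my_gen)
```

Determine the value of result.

Step 1: Filter range(8) keeping only even values:
  n=0: even, included
  n=1: odd, excluded
  n=2: even, included
  n=3: odd, excluded
  n=4: even, included
  n=5: odd, excluded
  n=6: even, included
  n=7: odd, excluded
Therefore result = [0, 2, 4, 6].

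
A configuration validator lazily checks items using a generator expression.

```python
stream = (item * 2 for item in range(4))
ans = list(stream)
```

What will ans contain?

Step 1: For each item in range(4), compute item*2:
  item=0: 0*2 = 0
  item=1: 1*2 = 2
  item=2: 2*2 = 4
  item=3: 3*2 = 6
Therefore ans = [0, 2, 4, 6].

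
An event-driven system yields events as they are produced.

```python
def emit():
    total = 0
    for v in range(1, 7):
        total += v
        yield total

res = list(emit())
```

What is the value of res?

Step 1: Generator accumulates running sum:
  v=1: total = 1, yield 1
  v=2: total = 3, yield 3
  v=3: total = 6, yield 6
  v=4: total = 10, yield 10
  v=5: total = 15, yield 15
  v=6: total = 21, yield 21
Therefore res = [1, 3, 6, 10, 15, 21].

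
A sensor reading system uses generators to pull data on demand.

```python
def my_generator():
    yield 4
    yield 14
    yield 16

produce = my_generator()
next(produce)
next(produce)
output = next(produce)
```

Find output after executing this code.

Step 1: my_generator() creates a generator.
Step 2: next(produce) yields 4 (consumed and discarded).
Step 3: next(produce) yields 14 (consumed and discarded).
Step 4: next(produce) yields 16, assigned to output.
Therefore output = 16.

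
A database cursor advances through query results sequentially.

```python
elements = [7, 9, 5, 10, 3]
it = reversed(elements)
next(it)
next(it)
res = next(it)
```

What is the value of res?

Step 1: reversed([7, 9, 5, 10, 3]) gives iterator: [3, 10, 5, 9, 7].
Step 2: First next() = 3, second next() = 10.
Step 3: Third next() = 5.
Therefore res = 5.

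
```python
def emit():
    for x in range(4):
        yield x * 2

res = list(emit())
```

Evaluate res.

Step 1: For each x in range(4), yield x * 2:
  x=0: yield 0 * 2 = 0
  x=1: yield 1 * 2 = 2
  x=2: yield 2 * 2 = 4
  x=3: yield 3 * 2 = 6
Therefore res = [0, 2, 4, 6].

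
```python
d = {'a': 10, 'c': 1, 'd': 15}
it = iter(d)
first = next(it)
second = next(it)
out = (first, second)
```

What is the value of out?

Step 1: iter(d) iterates over keys: ['a', 'c', 'd'].
Step 2: first = next(it) = 'a', second = next(it) = 'c'.
Therefore out = ('a', 'c').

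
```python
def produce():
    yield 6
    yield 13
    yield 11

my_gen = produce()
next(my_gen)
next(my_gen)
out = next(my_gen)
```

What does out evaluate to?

Step 1: produce() creates a generator.
Step 2: next(my_gen) yields 6 (consumed and discarded).
Step 3: next(my_gen) yields 13 (consumed and discarded).
Step 4: next(my_gen) yields 11, assigned to out.
Therefore out = 11.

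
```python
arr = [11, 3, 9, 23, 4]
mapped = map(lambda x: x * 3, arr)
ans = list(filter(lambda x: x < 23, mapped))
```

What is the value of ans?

Step 1: Map x * 3:
  11 -> 33
  3 -> 9
  9 -> 27
  23 -> 69
  4 -> 12
Step 2: Filter for < 23:
  33: removed
  9: kept
  27: removed
  69: removed
  12: kept
Therefore ans = [9, 12].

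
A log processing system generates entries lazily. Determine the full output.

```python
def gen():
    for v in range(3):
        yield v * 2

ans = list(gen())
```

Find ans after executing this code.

Step 1: For each v in range(3), yield v * 2:
  v=0: yield 0 * 2 = 0
  v=1: yield 1 * 2 = 2
  v=2: yield 2 * 2 = 4
Therefore ans = [0, 2, 4].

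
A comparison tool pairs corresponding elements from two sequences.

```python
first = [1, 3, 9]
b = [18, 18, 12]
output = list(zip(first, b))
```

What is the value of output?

Step 1: zip pairs elements at same index:
  Index 0: (1, 18)
  Index 1: (3, 18)
  Index 2: (9, 12)
Therefore output = [(1, 18), (3, 18), (9, 12)].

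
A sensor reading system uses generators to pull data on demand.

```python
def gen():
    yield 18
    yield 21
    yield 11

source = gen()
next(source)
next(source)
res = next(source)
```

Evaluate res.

Step 1: gen() creates a generator.
Step 2: next(source) yields 18 (consumed and discarded).
Step 3: next(source) yields 21 (consumed and discarded).
Step 4: next(source) yields 11, assigned to res.
Therefore res = 11.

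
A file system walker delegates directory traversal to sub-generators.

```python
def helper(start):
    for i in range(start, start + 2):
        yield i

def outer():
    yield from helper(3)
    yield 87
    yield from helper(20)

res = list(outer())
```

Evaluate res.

Step 1: outer() delegates to helper(3):
  yield 3
  yield 4
Step 2: yield 87
Step 3: Delegates to helper(20):
  yield 20
  yield 21
Therefore res = [3, 4, 87, 20, 21].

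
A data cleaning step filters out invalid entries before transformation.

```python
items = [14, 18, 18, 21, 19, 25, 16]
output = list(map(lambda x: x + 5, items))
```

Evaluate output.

Step 1: Apply lambda x: x + 5 to each element:
  14 -> 19
  18 -> 23
  18 -> 23
  21 -> 26
  19 -> 24
  25 -> 30
  16 -> 21
Therefore output = [19, 23, 23, 26, 24, 30, 21].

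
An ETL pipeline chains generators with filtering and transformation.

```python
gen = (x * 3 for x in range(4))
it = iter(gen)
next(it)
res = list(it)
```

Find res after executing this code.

Step 1: Generator produces [0, 3, 6, 9].
Step 2: next(it) consumes first element (0).
Step 3: list(it) collects remaining: [3, 6, 9].
Therefore res = [3, 6, 9].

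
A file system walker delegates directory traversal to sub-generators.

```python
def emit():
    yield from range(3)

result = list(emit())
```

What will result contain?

Step 1: yield from delegates to the iterable, yielding each element.
Step 2: Collected values: [0, 1, 2].
Therefore result = [0, 1, 2].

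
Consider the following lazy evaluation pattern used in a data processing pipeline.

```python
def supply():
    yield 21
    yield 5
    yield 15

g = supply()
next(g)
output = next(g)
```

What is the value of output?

Step 1: supply() creates a generator.
Step 2: next(g) yields 21 (consumed and discarded).
Step 3: next(g) yields 5, assigned to output.
Therefore output = 5.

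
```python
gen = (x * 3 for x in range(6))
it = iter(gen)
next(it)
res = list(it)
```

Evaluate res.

Step 1: Generator produces [0, 3, 6, 9, 12, 15].
Step 2: next(it) consumes first element (0).
Step 3: list(it) collects remaining: [3, 6, 9, 12, 15].
Therefore res = [3, 6, 9, 12, 15].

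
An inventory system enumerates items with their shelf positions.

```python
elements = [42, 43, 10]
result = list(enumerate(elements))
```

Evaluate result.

Step 1: enumerate pairs each element with its index:
  (0, 42)
  (1, 43)
  (2, 10)
Therefore result = [(0, 42), (1, 43), (2, 10)].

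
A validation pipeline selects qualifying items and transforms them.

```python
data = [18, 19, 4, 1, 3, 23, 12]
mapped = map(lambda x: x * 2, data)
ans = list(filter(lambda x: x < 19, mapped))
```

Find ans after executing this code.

Step 1: Map x * 2:
  18 -> 36
  19 -> 38
  4 -> 8
  1 -> 2
  3 -> 6
  23 -> 46
  12 -> 24
Step 2: Filter for < 19:
  36: removed
  38: removed
  8: kept
  2: kept
  6: kept
  46: removed
  24: removed
Therefore ans = [8, 2, 6].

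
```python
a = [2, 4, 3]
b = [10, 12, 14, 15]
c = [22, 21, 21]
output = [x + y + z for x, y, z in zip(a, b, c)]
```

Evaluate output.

Step 1: zip three lists (truncates to shortest, len=3):
  2 + 10 + 22 = 34
  4 + 12 + 21 = 37
  3 + 14 + 21 = 38
Therefore output = [34, 37, 38].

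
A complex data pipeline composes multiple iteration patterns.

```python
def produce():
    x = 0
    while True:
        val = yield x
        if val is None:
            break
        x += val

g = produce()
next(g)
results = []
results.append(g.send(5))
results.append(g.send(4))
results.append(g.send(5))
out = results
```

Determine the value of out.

Step 1: next(g) -> yield 0.
Step 2: send(5) -> x = 5, yield 5.
Step 3: send(4) -> x = 9, yield 9.
Step 4: send(5) -> x = 14, yield 14.
Therefore out = [5, 9, 14].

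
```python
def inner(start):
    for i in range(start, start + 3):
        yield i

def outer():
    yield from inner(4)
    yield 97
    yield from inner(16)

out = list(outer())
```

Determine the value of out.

Step 1: outer() delegates to inner(4):
  yield 4
  yield 5
  yield 6
Step 2: yield 97
Step 3: Delegates to inner(16):
  yield 16
  yield 17
  yield 18
Therefore out = [4, 5, 6, 97, 16, 17, 18].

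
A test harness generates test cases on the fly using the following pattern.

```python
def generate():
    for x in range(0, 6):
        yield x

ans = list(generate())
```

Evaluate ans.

Step 1: The generator yields each value from range(0, 6).
Step 2: list() consumes all yields: [0, 1, 2, 3, 4, 5].
Therefore ans = [0, 1, 2, 3, 4, 5].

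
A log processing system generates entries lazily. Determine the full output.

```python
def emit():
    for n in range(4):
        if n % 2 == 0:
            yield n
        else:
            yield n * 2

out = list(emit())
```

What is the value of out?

Step 1: For each n in range(4), yield n if even, else n*2:
  n=0 (even): yield 0
  n=1 (odd): yield 1*2 = 2
  n=2 (even): yield 2
  n=3 (odd): yield 3*2 = 6
Therefore out = [0, 2, 2, 6].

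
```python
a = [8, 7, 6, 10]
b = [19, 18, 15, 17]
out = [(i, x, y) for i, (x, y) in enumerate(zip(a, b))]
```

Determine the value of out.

Step 1: enumerate(zip(a, b)) gives index with paired elements:
  i=0: (8, 19)
  i=1: (7, 18)
  i=2: (6, 15)
  i=3: (10, 17)
Therefore out = [(0, 8, 19), (1, 7, 18), (2, 6, 15), (3, 10, 17)].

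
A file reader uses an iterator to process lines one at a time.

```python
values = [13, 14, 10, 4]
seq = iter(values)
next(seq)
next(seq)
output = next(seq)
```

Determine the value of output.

Step 1: Create iterator over [13, 14, 10, 4].
Step 2: next() consumes 13.
Step 3: next() consumes 14.
Step 4: next() returns 10.
Therefore output = 10.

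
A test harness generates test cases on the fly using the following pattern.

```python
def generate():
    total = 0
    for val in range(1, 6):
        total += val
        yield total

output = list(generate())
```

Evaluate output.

Step 1: Generator accumulates running sum:
  val=1: total = 1, yield 1
  val=2: total = 3, yield 3
  val=3: total = 6, yield 6
  val=4: total = 10, yield 10
  val=5: total = 15, yield 15
Therefore output = [1, 3, 6, 10, 15].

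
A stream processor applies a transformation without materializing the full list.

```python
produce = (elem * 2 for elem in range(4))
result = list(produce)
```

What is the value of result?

Step 1: For each elem in range(4), compute elem*2:
  elem=0: 0*2 = 0
  elem=1: 1*2 = 2
  elem=2: 2*2 = 4
  elem=3: 3*2 = 6
Therefore result = [0, 2, 4, 6].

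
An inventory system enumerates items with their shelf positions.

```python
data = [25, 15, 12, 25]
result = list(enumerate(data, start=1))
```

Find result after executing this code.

Step 1: enumerate with start=1:
  (1, 25)
  (2, 15)
  (3, 12)
  (4, 25)
Therefore result = [(1, 25), (2, 15), (3, 12), (4, 25)].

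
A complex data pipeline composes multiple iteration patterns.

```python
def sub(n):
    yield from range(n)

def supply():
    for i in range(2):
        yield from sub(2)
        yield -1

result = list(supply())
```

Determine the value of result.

Step 1: For each i in range(2):
  i=0: yield from sub(2) -> [0, 1], then yield -1
  i=1: yield from sub(2) -> [0, 1], then yield -1
Therefore result = [0, 1, -1, 0, 1, -1].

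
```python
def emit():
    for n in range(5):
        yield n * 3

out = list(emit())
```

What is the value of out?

Step 1: For each n in range(5), yield n * 3:
  n=0: yield 0 * 3 = 0
  n=1: yield 1 * 3 = 3
  n=2: yield 2 * 3 = 6
  n=3: yield 3 * 3 = 9
  n=4: yield 4 * 3 = 12
Therefore out = [0, 3, 6, 9, 12].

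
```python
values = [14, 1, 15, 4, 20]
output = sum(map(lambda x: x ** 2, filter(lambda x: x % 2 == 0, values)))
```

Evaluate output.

Step 1: Filter even numbers from [14, 1, 15, 4, 20]: [14, 4, 20]
Step 2: Square each: [196, 16, 400]
Step 3: Sum = 612.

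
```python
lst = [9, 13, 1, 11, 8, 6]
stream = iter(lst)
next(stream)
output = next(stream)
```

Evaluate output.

Step 1: Create iterator over [9, 13, 1, 11, 8, 6].
Step 2: next() consumes 9.
Step 3: next() returns 13.
Therefore output = 13.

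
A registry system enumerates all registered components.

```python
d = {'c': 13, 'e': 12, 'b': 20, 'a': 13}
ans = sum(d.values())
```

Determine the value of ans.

Step 1: d.values() = [13, 12, 20, 13].
Step 2: sum = 58.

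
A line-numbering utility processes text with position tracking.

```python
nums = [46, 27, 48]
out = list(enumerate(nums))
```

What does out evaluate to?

Step 1: enumerate pairs each element with its index:
  (0, 46)
  (1, 27)
  (2, 48)
Therefore out = [(0, 46), (1, 27), (2, 48)].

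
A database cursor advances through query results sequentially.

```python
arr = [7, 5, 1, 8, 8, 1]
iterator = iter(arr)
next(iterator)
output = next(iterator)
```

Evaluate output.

Step 1: Create iterator over [7, 5, 1, 8, 8, 1].
Step 2: next() consumes 7.
Step 3: next() returns 5.
Therefore output = 5.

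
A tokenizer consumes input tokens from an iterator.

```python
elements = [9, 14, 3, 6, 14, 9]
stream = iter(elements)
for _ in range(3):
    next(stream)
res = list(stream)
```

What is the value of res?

Step 1: Create iterator over [9, 14, 3, 6, 14, 9].
Step 2: Advance 3 positions (consuming [9, 14, 3]).
Step 3: list() collects remaining elements: [6, 14, 9].
Therefore res = [6, 14, 9].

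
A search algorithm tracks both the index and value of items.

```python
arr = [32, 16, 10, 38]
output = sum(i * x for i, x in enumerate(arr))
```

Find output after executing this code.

Step 1: Compute i * x for each (i, x) in enumerate([32, 16, 10, 38]):
  i=0, x=32: 0*32 = 0
  i=1, x=16: 1*16 = 16
  i=2, x=10: 2*10 = 20
  i=3, x=38: 3*38 = 114
Step 2: sum = 0 + 16 + 20 + 114 = 150.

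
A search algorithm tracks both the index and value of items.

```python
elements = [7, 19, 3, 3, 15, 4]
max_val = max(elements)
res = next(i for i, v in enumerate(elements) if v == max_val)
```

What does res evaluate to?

Step 1: max([7, 19, 3, 3, 15, 4]) = 19.
Step 2: Find first index where value == 19:
  Index 0: 7 != 19
  Index 1: 19 == 19, found!
Therefore res = 1.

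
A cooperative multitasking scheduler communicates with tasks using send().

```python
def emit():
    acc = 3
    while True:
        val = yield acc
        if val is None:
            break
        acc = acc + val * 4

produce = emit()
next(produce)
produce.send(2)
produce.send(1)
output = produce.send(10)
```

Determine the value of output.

Step 1: next() -> yield acc=3.
Step 2: send(2) -> val=2, acc = 3 + 2*4 = 11, yield 11.
Step 3: send(1) -> val=1, acc = 11 + 1*4 = 15, yield 15.
Step 4: send(10) -> val=10, acc = 15 + 10*4 = 55, yield 55.
Therefore output = 55.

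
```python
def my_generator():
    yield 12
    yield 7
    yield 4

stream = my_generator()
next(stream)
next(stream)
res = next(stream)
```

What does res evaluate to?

Step 1: my_generator() creates a generator.
Step 2: next(stream) yields 12 (consumed and discarded).
Step 3: next(stream) yields 7 (consumed and discarded).
Step 4: next(stream) yields 4, assigned to res.
Therefore res = 4.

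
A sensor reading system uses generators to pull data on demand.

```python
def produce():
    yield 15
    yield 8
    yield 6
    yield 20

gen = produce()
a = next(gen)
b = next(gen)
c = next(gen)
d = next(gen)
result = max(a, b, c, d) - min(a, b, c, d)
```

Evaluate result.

Step 1: Create generator and consume all values:
  a = next(gen) = 15
  b = next(gen) = 8
  c = next(gen) = 6
  d = next(gen) = 20
Step 2: max = 20, min = 6, result = 20 - 6 = 14.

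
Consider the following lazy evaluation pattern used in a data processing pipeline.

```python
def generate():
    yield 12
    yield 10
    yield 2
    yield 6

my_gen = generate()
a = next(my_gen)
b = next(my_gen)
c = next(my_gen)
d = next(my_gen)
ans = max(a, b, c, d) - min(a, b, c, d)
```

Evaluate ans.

Step 1: Create generator and consume all values:
  a = next(my_gen) = 12
  b = next(my_gen) = 10
  c = next(my_gen) = 2
  d = next(my_gen) = 6
Step 2: max = 12, min = 2, ans = 12 - 2 = 10.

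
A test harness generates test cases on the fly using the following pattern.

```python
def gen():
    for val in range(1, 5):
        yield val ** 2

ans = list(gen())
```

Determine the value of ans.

Step 1: For each val in range(1, 5), yield val**2:
  val=1: yield 1**2 = 1
  val=2: yield 2**2 = 4
  val=3: yield 3**2 = 9
  val=4: yield 4**2 = 16
Therefore ans = [1, 4, 9, 16].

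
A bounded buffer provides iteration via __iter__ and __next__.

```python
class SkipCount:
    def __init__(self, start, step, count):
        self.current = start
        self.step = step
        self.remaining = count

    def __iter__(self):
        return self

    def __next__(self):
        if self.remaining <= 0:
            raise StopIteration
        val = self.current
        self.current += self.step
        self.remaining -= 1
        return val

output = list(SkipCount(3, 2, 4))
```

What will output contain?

Step 1: SkipCount starts at 3, increments by 2, for 4 steps:
  Yield 3, then current += 2
  Yield 5, then current += 2
  Yield 7, then current += 2
  Yield 9, then current += 2
Therefore output = [3, 5, 7, 9].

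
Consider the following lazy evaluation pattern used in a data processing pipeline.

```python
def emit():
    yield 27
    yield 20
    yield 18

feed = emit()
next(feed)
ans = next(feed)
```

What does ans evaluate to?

Step 1: emit() creates a generator.
Step 2: next(feed) yields 27 (consumed and discarded).
Step 3: next(feed) yields 20, assigned to ans.
Therefore ans = 20.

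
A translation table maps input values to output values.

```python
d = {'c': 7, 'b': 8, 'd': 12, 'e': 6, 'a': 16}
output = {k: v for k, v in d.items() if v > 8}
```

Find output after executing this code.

Step 1: Filter items where value > 8:
  'c': 7 <= 8: removed
  'b': 8 <= 8: removed
  'd': 12 > 8: kept
  'e': 6 <= 8: removed
  'a': 16 > 8: kept
Therefore output = {'d': 12, 'a': 16}.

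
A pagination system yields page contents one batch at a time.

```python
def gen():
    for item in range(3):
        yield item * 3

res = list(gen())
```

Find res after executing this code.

Step 1: For each item in range(3), yield item * 3:
  item=0: yield 0 * 3 = 0
  item=1: yield 1 * 3 = 3
  item=2: yield 2 * 3 = 6
Therefore res = [0, 3, 6].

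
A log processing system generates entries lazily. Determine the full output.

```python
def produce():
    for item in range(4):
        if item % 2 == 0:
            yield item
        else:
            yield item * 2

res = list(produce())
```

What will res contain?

Step 1: For each item in range(4), yield item if even, else item*2:
  item=0 (even): yield 0
  item=1 (odd): yield 1*2 = 2
  item=2 (even): yield 2
  item=3 (odd): yield 3*2 = 6
Therefore res = [0, 2, 2, 6].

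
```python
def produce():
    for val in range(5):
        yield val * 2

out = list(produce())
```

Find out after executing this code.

Step 1: For each val in range(5), yield val * 2:
  val=0: yield 0 * 2 = 0
  val=1: yield 1 * 2 = 2
  val=2: yield 2 * 2 = 4
  val=3: yield 3 * 2 = 6
  val=4: yield 4 * 2 = 8
Therefore out = [0, 2, 4, 6, 8].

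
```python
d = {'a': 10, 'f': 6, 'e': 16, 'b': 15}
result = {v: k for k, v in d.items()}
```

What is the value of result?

Step 1: Invert dict (swap keys and values):
  'a': 10 -> 10: 'a'
  'f': 6 -> 6: 'f'
  'e': 16 -> 16: 'e'
  'b': 15 -> 15: 'b'
Therefore result = {10: 'a', 6: 'f', 16: 'e', 15: 'b'}.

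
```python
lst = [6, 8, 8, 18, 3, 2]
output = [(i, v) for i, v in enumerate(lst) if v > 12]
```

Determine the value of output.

Step 1: Filter enumerate([6, 8, 8, 18, 3, 2]) keeping v > 12:
  (0, 6): 6 <= 12, excluded
  (1, 8): 8 <= 12, excluded
  (2, 8): 8 <= 12, excluded
  (3, 18): 18 > 12, included
  (4, 3): 3 <= 12, excluded
  (5, 2): 2 <= 12, excluded
Therefore output = [(3, 18)].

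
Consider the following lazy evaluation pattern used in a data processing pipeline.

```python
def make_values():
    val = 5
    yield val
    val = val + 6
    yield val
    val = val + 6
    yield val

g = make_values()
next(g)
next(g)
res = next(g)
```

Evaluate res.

Step 1: Trace through generator execution:
  Yield 1: val starts at 5, yield 5
  Yield 2: val = 5 + 6 = 11, yield 11
  Yield 3: val = 11 + 6 = 17, yield 17
Step 2: First next() gets 5, second next() gets the second value, third next() yields 17.
Therefore res = 17.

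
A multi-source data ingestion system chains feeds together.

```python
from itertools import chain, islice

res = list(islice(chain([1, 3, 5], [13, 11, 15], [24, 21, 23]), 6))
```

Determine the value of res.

Step 1: chain([1, 3, 5], [13, 11, 15], [24, 21, 23]) = [1, 3, 5, 13, 11, 15, 24, 21, 23].
Step 2: islice takes first 6 elements: [1, 3, 5, 13, 11, 15].
Therefore res = [1, 3, 5, 13, 11, 15].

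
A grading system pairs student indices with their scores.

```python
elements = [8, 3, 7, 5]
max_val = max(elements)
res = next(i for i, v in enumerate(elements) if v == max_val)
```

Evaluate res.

Step 1: max([8, 3, 7, 5]) = 8.
Step 2: Find first index where value == 8:
  Index 0: 8 == 8, found!
Therefore res = 0.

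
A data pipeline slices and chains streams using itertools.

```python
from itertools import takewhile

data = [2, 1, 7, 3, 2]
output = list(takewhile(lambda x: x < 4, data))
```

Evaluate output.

Step 1: takewhile stops at first element >= 4:
  2 < 4: take
  1 < 4: take
  7 >= 4: stop
Therefore output = [2, 1].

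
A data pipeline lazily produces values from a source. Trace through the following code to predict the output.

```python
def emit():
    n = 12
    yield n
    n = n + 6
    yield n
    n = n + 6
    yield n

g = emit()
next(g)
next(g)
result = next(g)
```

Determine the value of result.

Step 1: Trace through generator execution:
  Yield 1: n starts at 12, yield 12
  Yield 2: n = 12 + 6 = 18, yield 18
  Yield 3: n = 18 + 6 = 24, yield 24
Step 2: First next() gets 12, second next() gets the second value, third next() yields 24.
Therefore result = 24.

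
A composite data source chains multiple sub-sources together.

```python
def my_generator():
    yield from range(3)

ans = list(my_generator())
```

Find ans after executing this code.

Step 1: yield from delegates to the iterable, yielding each element.
Step 2: Collected values: [0, 1, 2].
Therefore ans = [0, 1, 2].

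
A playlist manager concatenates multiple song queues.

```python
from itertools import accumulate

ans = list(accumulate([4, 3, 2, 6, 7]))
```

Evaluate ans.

Step 1: accumulate computes running sums:
  + 4 = 4
  + 3 = 7
  + 2 = 9
  + 6 = 15
  + 7 = 22
Therefore ans = [4, 7, 9, 15, 22].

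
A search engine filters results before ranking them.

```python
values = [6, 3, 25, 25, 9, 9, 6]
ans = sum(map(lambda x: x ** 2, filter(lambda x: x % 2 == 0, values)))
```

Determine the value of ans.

Step 1: Filter even numbers from [6, 3, 25, 25, 9, 9, 6]: [6, 6]
Step 2: Square each: [36, 36]
Step 3: Sum = 72.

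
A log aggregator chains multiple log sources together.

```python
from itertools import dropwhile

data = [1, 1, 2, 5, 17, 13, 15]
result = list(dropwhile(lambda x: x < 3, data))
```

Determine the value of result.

Step 1: dropwhile drops elements while < 3:
  1 < 3: dropped
  1 < 3: dropped
  2 < 3: dropped
  5: kept (dropping stopped)
Step 2: Remaining elements kept regardless of condition.
Therefore result = [5, 17, 13, 15].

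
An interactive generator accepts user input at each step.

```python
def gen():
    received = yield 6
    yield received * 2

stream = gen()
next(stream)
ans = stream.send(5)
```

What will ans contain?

Step 1: next(stream) advances to first yield, producing 6.
Step 2: send(5) resumes, received = 5.
Step 3: yield received * 2 = 5 * 2 = 10.
Therefore ans = 10.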